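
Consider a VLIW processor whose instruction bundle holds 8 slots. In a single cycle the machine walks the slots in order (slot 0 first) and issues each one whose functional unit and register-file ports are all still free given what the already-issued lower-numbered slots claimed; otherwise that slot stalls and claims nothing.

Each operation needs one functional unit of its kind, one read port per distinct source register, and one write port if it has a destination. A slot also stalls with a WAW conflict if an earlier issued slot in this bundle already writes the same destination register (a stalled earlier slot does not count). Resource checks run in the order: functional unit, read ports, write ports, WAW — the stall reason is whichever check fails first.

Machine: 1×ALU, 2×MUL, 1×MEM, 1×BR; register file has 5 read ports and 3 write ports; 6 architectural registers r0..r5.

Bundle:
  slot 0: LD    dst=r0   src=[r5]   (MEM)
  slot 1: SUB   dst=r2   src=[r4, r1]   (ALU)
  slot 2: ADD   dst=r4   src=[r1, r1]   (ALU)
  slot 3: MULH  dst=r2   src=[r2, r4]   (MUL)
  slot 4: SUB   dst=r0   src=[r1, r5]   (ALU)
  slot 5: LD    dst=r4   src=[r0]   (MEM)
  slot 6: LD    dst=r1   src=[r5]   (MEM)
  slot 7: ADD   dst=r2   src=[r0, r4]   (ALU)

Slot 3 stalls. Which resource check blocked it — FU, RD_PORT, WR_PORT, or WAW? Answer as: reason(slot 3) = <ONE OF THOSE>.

reason(slot 3) = WAW

slot 0 (MEM): ISSUE — free A1,Mu2,Ld0,B1 rp4 wp2
slot 1 (ALU): ISSUE — free A0,Mu2,Ld0,B1 rp2 wp1
slot 2 (ALU): stall FU — free A0,Mu2,Ld0,B1 rp2 wp1
slot 3 (MUL): stall WAW — free A0,Mu2,Ld0,B1 rp2 wp1
slot 4 (ALU): stall FU — free A0,Mu2,Ld0,B1 rp2 wp1
slot 5 (MEM): stall FU — free A0,Mu2,Ld0,B1 rp2 wp1
slot 6 (MEM): stall FU — free A0,Mu2,Ld0,B1 rp2 wp1
slot 7 (ALU): stall FU — free A0,Mu2,Ld0,B1 rp2 wp1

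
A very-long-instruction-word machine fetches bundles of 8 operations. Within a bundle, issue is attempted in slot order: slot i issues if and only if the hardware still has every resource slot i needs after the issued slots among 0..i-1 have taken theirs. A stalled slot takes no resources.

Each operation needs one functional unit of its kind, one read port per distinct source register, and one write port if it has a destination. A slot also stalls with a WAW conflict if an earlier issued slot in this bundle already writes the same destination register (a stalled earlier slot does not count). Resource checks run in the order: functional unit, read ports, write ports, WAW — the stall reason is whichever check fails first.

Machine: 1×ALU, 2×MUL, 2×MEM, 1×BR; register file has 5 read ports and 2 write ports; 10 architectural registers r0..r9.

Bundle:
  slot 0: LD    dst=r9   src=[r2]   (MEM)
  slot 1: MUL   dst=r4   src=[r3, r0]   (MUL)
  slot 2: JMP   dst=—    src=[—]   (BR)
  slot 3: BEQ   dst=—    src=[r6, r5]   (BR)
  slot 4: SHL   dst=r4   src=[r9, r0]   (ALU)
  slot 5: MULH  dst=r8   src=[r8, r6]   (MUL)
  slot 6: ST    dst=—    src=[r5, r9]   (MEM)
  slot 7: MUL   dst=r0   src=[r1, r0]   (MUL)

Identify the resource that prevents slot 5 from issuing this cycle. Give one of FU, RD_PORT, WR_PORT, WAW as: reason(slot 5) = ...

#0 MEM src=r2 dispatched  <A:1 Mu:2 Ld:1 B:1 rd:4 wr:1>
#1 MUL src=r3,r0 dispatched  <A:1 Mu:1 Ld:1 B:1 rd:2 wr:0>
#2 BR src=- dispatched  <A:1 Mu:1 Ld:1 B:0 rd:2 wr:0>
#3 BR src=r6,r5 held:FU  <A:1 Mu:1 Ld:1 B:0 rd:2 wr:0>
#4 ALU src=r9,r0 held:WR_PORT  <A:1 Mu:1 Ld:1 B:0 rd:2 wr:0>
#5 MUL src=r8,r6 held:WR_PORT  <A:1 Mu:1 Ld:1 B:0 rd:2 wr:0>
#6 MEM src=r5,r9 dispatched  <A:1 Mu:1 Ld:0 B:0 rd:0 wr:0>
#7 MUL src=r1,r0 held:RD_PORT  <A:1 Mu:1 Ld:0 B:0 rd:0 wr:0>

reason(slot 5) = WR_PORT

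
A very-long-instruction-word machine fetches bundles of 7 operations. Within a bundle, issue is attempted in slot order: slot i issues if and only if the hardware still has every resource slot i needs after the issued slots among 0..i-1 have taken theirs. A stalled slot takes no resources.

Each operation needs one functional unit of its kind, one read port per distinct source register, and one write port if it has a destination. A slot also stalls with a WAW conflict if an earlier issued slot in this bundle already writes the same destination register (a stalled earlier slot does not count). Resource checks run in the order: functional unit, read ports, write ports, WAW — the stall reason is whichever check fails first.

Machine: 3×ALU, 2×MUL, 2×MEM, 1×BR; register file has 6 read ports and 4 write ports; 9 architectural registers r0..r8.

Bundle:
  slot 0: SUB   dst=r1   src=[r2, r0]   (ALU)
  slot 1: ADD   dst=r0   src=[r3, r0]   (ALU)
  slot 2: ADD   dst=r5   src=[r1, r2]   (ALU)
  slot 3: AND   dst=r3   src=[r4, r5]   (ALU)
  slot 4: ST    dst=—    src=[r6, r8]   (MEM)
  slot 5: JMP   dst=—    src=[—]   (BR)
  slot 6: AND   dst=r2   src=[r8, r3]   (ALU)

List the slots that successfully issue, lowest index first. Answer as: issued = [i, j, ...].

  0. ALU→r1 ⇒ go  {2A/2Mu/2Ld/1B | 4r 3w}
  1. ALU→r0 ⇒ go  {1A/2Mu/2Ld/1B | 2r 2w}
  2. ALU→r5 ⇒ go  {0A/2Mu/2Ld/1B | 0r 1w}
  3. ALU→r3 ⇒ no(FU)  {0A/2Mu/2Ld/1B | 0r 1w}
  4. MEM ⇒ no(RD_PORT)  {0A/2Mu/2Ld/1B | 0r 1w}
  5. BR ⇒ go  {0A/2Mu/2Ld/0B | 0r 1w}
  6. ALU→r2 ⇒ no(FU)  {0A/2Mu/2Ld/0B | 0r 1w}

issued = [0, 1, 2, 5]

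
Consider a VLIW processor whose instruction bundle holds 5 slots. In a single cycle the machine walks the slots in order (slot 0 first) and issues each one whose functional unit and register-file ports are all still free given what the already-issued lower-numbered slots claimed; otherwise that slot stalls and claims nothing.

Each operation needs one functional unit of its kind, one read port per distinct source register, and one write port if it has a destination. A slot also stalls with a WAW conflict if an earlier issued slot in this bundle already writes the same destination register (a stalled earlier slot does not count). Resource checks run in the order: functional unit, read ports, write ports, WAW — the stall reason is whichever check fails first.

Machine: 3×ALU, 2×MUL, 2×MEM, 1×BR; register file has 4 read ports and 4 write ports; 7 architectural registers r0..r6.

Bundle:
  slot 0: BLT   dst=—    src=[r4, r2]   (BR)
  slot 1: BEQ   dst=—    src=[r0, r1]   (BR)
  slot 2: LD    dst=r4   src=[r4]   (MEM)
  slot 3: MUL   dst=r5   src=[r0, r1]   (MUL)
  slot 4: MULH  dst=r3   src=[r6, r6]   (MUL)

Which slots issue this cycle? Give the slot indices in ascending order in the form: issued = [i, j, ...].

[0] BR needs rd=2 wr=0: ok; after: ALU=3 MUL=2 MEM=2 BR=0, R=2, W=4
[1] BR needs rd=2 wr=0: FU; after: ALU=3 MUL=2 MEM=2 BR=0, R=2, W=4
[2] MEM needs rd=1 wr=1: ok; after: ALU=3 MUL=2 MEM=1 BR=0, R=1, W=3
[3] MUL needs rd=2 wr=1: RD_PORT; after: ALU=3 MUL=2 MEM=1 BR=0, R=1, W=3
[4] MUL needs rd=1 wr=1: ok; after: ALU=3 MUL=1 MEM=1 BR=0, R=0, W=2

issued = [0, 2, 4]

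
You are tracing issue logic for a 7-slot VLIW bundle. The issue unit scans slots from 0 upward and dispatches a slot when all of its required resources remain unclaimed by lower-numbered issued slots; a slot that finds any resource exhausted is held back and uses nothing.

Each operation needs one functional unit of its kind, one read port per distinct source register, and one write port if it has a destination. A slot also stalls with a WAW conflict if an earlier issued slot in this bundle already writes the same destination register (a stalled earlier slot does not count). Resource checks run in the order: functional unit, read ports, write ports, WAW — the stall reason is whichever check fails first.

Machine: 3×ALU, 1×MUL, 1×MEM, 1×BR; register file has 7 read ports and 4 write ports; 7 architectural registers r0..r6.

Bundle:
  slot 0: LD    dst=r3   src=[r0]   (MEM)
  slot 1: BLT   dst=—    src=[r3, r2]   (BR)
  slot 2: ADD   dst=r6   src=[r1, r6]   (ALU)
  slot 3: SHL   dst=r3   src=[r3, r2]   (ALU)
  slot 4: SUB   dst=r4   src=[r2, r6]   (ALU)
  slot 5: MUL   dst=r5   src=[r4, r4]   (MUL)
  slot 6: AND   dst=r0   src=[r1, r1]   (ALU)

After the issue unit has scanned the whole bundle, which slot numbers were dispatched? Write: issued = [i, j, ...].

(0) want 1×MEM +1rd +1wr — yes → AL3|MU1|ME0|BR1|rd6|wr3
(1) want 1×BR +2rd +0wr — yes → AL3|MU1|ME0|BR0|rd4|wr3
(2) want 1×ALU +2rd +1wr — yes → AL2|MU1|ME0|BR0|rd2|wr2
(3) want 1×ALU +2rd +1wr — WAW → AL2|MU1|ME0|BR0|rd2|wr2
(4) want 1×ALU +2rd +1wr — yes → AL1|MU1|ME0|BR0|rd0|wr1
(5) want 1×MUL +1rd +1wr — RD_PORT → AL1|MU1|ME0|BR0|rd0|wr1
(6) want 1×ALU +1rd +1wr — RD_PORT → AL1|MU1|ME0|BR0|rd0|wr1

issued = [0, 1, 2, 4]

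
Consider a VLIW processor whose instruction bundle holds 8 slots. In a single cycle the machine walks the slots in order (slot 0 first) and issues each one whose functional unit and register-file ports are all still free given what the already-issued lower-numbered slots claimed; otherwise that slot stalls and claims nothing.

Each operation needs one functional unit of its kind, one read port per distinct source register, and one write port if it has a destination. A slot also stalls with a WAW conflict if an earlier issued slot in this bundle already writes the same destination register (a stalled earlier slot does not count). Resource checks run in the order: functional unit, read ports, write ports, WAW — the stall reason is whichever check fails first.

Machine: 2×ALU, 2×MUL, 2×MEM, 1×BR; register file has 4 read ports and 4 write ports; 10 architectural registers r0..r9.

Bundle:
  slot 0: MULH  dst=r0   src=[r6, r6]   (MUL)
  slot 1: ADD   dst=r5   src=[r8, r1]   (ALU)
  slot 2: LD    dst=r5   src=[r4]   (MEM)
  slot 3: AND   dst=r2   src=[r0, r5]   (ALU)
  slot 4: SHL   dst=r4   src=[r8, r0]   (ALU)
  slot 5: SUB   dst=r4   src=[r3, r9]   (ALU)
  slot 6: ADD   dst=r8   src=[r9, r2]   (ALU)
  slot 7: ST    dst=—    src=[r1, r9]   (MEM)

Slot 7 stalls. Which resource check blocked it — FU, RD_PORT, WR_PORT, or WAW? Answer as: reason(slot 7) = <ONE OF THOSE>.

#0 MUL src=r6,r6 dispatched  <A:2 Mu:1 Ld:2 B:1 rd:3 wr:3>
#1 ALU src=r8,r1 dispatched  <A:1 Mu:1 Ld:2 B:1 rd:1 wr:2>
#2 MEM src=r4 held:WAW  <A:1 Mu:1 Ld:2 B:1 rd:1 wr:2>
#3 ALU src=r0,r5 held:RD_PORT  <A:1 Mu:1 Ld:2 B:1 rd:1 wr:2>
#4 ALU src=r8,r0 held:RD_PORT  <A:1 Mu:1 Ld:2 B:1 rd:1 wr:2>
#5 ALU src=r3,r9 held:RD_PORT  <A:1 Mu:1 Ld:2 B:1 rd:1 wr:2>
#6 ALU src=r9,r2 held:RD_PORT  <A:1 Mu:1 Ld:2 B:1 rd:1 wr:2>
#7 MEM src=r1,r9 held:RD_PORT  <A:1 Mu:1 Ld:2 B:1 rd:1 wr:2>

reason(slot 7) = RD_PORT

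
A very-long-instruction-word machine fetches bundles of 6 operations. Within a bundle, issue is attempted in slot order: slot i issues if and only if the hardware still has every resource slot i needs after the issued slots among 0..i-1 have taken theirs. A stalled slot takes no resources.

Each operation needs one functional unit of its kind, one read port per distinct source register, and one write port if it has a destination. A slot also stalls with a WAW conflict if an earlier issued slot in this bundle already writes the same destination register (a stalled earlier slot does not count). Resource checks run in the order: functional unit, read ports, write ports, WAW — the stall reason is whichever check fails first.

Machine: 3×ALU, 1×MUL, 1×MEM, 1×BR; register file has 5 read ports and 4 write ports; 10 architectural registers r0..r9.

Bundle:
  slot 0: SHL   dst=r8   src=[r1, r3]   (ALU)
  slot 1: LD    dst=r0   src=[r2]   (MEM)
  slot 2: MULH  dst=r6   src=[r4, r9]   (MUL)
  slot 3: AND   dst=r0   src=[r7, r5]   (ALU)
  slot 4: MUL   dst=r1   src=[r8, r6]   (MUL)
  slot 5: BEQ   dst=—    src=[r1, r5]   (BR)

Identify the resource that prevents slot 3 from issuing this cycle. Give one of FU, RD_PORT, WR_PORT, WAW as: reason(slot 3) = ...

(0) want 1×ALU +2rd +1wr — yes → AL2|MU1|ME1|BR1|rd3|wr3
(1) want 1×MEM +1rd +1wr — yes → AL2|MU1|ME0|BR1|rd2|wr2
(2) want 1×MUL +2rd +1wr — yes → AL2|MU0|ME0|BR1|rd0|wr1
(3) want 1×ALU +2rd +1wr — RD_PORT → AL2|MU0|ME0|BR1|rd0|wr1
(4) want 1×MUL +2rd +1wr — FU → AL2|MU0|ME0|BR1|rd0|wr1
(5) want 1×BR +2rd +0wr — RD_PORT → AL2|MU0|ME0|BR1|rd0|wr1

reason(slot 3) = RD_PORT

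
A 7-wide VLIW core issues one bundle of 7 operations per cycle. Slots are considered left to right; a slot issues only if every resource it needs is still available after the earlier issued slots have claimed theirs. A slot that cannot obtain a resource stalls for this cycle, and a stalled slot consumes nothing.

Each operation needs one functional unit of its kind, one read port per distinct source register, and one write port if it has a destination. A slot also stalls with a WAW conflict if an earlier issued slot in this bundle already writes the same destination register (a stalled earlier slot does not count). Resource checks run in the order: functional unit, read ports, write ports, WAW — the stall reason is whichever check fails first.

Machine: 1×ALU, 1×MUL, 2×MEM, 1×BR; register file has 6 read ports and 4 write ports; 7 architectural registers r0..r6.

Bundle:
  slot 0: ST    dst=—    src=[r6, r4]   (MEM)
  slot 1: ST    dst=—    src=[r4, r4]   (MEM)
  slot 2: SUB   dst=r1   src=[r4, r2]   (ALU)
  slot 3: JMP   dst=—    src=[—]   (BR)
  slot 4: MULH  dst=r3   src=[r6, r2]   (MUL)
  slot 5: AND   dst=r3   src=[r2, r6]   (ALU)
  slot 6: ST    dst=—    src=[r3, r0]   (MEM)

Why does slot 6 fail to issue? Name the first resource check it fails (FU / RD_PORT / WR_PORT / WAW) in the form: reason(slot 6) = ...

slot 0 (MEM): ISSUE — free A1,Mu1,Ld1,B1 rp4 wp4
slot 1 (MEM): ISSUE — free A1,Mu1,Ld0,B1 rp3 wp4
slot 2 (ALU): ISSUE — free A0,Mu1,Ld0,B1 rp1 wp3
slot 3 (BR): ISSUE — free A0,Mu1,Ld0,B0 rp1 wp3
slot 4 (MUL): stall RD_PORT — free A0,Mu1,Ld0,B0 rp1 wp3
slot 5 (ALU): stall FU — free A0,Mu1,Ld0,B0 rp1 wp3
slot 6 (MEM): stall FU — free A0,Mu1,Ld0,B0 rp1 wp3

reason(slot 6) = FU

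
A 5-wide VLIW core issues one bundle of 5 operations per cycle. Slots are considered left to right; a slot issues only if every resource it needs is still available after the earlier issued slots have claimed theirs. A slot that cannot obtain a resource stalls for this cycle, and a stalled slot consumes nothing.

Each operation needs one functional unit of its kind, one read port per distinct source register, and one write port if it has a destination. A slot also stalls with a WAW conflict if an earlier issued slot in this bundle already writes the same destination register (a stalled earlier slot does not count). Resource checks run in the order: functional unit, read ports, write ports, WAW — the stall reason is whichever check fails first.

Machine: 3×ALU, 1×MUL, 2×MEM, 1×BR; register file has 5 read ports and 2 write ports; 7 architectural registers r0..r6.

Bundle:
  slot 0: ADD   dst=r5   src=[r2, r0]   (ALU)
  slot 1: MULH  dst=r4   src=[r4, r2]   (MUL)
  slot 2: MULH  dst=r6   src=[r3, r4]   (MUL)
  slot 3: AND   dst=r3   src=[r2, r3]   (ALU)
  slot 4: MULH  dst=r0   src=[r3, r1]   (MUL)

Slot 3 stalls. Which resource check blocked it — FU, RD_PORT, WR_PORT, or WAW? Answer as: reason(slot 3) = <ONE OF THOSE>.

reason(slot 3) = RD_PORT

[0] ALU needs rd=2 wr=1: ok; after: ALU=2 MUL=1 MEM=2 BR=1, R=3, W=1
[1] MUL needs rd=2 wr=1: ok; after: ALU=2 MUL=0 MEM=2 BR=1, R=1, W=0
[2] MUL needs rd=2 wr=1: FU; after: ALU=2 MUL=0 MEM=2 BR=1, R=1, W=0
[3] ALU needs rd=2 wr=1: RD_PORT; after: ALU=2 MUL=0 MEM=2 BR=1, R=1, W=0
[4] MUL needs rd=2 wr=1: FU; after: ALU=2 MUL=0 MEM=2 BR=1, R=1, W=0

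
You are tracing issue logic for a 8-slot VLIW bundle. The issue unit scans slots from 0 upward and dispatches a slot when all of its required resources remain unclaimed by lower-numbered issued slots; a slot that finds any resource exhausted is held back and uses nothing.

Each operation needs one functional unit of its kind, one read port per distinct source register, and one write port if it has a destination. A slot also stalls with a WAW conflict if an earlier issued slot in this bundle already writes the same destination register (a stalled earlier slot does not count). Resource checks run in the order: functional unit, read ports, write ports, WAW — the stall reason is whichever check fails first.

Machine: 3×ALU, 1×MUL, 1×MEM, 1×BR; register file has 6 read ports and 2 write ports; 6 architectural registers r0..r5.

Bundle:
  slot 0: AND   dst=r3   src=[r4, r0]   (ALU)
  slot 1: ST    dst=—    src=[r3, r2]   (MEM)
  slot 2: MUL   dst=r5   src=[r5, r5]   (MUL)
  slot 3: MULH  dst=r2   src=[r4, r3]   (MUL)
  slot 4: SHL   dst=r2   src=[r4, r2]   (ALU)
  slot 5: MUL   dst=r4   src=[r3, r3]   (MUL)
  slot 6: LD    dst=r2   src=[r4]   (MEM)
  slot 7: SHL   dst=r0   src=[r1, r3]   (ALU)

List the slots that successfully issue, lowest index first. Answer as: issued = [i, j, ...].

[0] ALU needs rd=2 wr=1: ok; after: ALU=2 MUL=1 MEM=1 BR=1, R=4, W=1
[1] MEM needs rd=2 wr=0: ok; after: ALU=2 MUL=1 MEM=0 BR=1, R=2, W=1
[2] MUL needs rd=1 wr=1: ok; after: ALU=2 MUL=0 MEM=0 BR=1, R=1, W=0
[3] MUL needs rd=2 wr=1: FU; after: ALU=2 MUL=0 MEM=0 BR=1, R=1, W=0
[4] ALU needs rd=2 wr=1: RD_PORT; after: ALU=2 MUL=0 MEM=0 BR=1, R=1, W=0
[5] MUL needs rd=1 wr=1: FU; after: ALU=2 MUL=0 MEM=0 BR=1, R=1, W=0
[6] MEM needs rd=1 wr=1: FU; after: ALU=2 MUL=0 MEM=0 BR=1, R=1, W=0
[7] ALU needs rd=2 wr=1: RD_PORT; after: ALU=2 MUL=0 MEM=0 BR=1, R=1, W=0

issued = [0, 1, 2]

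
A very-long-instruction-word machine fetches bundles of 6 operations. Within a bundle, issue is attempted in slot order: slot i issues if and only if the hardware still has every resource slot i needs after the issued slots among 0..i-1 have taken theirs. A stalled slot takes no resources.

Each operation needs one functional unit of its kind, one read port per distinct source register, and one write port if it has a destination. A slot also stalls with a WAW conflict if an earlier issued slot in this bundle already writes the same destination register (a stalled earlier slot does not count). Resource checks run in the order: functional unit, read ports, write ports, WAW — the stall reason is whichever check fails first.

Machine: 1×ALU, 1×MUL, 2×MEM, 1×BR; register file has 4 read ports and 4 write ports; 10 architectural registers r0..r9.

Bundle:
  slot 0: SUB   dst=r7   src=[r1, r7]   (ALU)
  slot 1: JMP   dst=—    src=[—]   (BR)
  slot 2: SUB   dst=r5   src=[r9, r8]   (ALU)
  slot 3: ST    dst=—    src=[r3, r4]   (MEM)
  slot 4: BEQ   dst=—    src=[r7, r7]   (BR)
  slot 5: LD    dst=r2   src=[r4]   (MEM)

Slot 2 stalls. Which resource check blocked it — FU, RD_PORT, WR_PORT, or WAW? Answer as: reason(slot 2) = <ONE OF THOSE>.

  0. ALU→r7 ⇒ go  {0A/1Mu/2Ld/1B | 2r 3w}
  1. BR ⇒ go  {0A/1Mu/2Ld/0B | 2r 3w}
  2. ALU→r5 ⇒ no(FU)  {0A/1Mu/2Ld/0B | 2r 3w}
  3. MEM ⇒ go  {0A/1Mu/1Ld/0B | 0r 3w}
  4. BR ⇒ no(FU)  {0A/1Mu/1Ld/0B | 0r 3w}
  5. MEM→r2 ⇒ no(RD_PORT)  {0A/1Mu/1Ld/0B | 0r 3w}

reason(slot 2) = FU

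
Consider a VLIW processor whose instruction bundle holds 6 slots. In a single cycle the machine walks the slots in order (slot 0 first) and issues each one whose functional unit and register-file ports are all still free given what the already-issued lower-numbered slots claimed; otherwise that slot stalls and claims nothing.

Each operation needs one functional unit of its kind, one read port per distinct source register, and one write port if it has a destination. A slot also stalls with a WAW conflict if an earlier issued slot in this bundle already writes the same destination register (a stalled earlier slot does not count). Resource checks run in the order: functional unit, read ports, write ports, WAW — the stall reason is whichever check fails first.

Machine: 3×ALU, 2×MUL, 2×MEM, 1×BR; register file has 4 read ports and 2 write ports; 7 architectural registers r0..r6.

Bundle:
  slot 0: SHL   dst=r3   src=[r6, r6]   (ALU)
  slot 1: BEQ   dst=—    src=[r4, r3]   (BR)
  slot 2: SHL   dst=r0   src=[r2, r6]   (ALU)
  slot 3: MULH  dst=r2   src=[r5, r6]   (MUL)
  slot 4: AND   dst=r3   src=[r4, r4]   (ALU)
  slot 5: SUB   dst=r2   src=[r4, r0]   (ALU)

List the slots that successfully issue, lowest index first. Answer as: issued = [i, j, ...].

issued = [0, 1]

  0. ALU→r3 ⇒ go  {2A/2Mu/2Ld/1B | 3r 1w}
  1. BR ⇒ go  {2A/2Mu/2Ld/0B | 1r 1w}
  2. ALU→r0 ⇒ no(RD_PORT)  {2A/2Mu/2Ld/0B | 1r 1w}
  3. MUL→r2 ⇒ no(RD_PORT)  {2A/2Mu/2Ld/0B | 1r 1w}
  4. ALU→r3 ⇒ no(WAW)  {2A/2Mu/2Ld/0B | 1r 1w}
  5. ALU→r2 ⇒ no(RD_PORT)  {2A/2Mu/2Ld/0B | 1r 1w}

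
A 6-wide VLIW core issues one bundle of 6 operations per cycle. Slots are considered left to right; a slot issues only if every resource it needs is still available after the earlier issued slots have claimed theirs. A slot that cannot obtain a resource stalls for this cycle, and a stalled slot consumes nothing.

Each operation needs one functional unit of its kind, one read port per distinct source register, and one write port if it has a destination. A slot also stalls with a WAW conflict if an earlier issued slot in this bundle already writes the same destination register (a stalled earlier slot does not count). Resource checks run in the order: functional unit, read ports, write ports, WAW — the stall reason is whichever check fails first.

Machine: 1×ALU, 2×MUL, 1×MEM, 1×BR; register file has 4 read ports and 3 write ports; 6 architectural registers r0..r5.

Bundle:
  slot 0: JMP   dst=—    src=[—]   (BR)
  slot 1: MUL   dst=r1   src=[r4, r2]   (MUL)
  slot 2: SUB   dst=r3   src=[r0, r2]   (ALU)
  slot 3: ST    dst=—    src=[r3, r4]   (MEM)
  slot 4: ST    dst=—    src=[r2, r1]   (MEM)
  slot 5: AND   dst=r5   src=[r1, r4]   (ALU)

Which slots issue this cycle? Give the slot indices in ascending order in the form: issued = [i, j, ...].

[0] BR needs rd=0 wr=0: ok; after: ALU=1 MUL=2 MEM=1 BR=0, R=4, W=3
[1] MUL needs rd=2 wr=1: ok; after: ALU=1 MUL=1 MEM=1 BR=0, R=2, W=2
[2] ALU needs rd=2 wr=1: ok; after: ALU=0 MUL=1 MEM=1 BR=0, R=0, W=1
[3] MEM needs rd=2 wr=0: RD_PORT; after: ALU=0 MUL=1 MEM=1 BR=0, R=0, W=1
[4] MEM needs rd=2 wr=0: RD_PORT; after: ALU=0 MUL=1 MEM=1 BR=0, R=0, W=1
[5] ALU needs rd=2 wr=1: FU; after: ALU=0 MUL=1 MEM=1 BR=0, R=0, W=1

issued = [0, 1, 2]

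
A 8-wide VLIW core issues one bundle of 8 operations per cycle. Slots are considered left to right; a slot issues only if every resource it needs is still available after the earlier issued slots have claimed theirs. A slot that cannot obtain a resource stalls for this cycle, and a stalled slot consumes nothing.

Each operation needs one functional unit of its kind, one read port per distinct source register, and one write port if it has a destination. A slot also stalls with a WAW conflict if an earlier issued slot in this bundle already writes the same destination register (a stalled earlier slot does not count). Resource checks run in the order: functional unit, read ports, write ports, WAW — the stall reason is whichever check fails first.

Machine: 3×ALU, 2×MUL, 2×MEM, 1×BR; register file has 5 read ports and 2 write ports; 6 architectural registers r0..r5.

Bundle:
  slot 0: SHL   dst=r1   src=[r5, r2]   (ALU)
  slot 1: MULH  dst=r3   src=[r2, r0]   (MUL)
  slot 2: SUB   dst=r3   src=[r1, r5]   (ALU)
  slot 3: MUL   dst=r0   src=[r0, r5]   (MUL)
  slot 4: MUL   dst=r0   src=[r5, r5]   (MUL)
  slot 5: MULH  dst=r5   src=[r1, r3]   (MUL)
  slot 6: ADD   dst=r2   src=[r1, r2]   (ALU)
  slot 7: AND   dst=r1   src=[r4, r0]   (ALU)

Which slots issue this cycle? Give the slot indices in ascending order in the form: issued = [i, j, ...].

slot 0 (ALU): ISSUE — free A2,Mu2,Ld2,B1 rp3 wp1
slot 1 (MUL): ISSUE — free A2,Mu1,Ld2,B1 rp1 wp0
slot 2 (ALU): stall RD_PORT — free A2,Mu1,Ld2,B1 rp1 wp0
slot 3 (MUL): stall RD_PORT — free A2,Mu1,Ld2,B1 rp1 wp0
slot 4 (MUL): stall WR_PORT — free A2,Mu1,Ld2,B1 rp1 wp0
slot 5 (MUL): stall RD_PORT — free A2,Mu1,Ld2,B1 rp1 wp0
slot 6 (ALU): stall RD_PORT — free A2,Mu1,Ld2,B1 rp1 wp0
slot 7 (ALU): stall RD_PORT — free A2,Mu1,Ld2,B1 rp1 wp0

issued = [0, 1]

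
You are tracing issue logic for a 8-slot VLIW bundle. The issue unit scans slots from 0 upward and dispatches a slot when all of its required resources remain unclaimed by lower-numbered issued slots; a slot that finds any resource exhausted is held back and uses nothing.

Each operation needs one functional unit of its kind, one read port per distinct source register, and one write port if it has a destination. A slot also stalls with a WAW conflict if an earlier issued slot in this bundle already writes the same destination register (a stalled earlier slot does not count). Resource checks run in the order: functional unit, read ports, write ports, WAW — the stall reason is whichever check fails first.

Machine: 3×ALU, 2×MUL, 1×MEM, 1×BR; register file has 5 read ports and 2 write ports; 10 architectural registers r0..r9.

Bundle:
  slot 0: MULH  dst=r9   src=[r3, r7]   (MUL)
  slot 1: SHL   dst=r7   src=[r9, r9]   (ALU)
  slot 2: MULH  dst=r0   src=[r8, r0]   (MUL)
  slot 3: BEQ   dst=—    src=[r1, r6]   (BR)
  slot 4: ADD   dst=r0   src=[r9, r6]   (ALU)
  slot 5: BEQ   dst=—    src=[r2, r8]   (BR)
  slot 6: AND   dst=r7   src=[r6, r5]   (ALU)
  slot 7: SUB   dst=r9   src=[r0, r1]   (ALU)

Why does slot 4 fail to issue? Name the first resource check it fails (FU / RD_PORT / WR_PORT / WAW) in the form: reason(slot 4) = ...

[0] MUL needs rd=2 wr=1: ok; after: ALU=3 MUL=1 MEM=1 BR=1, R=3, W=1
[1] ALU needs rd=1 wr=1: ok; after: ALU=2 MUL=1 MEM=1 BR=1, R=2, W=0
[2] MUL needs rd=2 wr=1: WR_PORT; after: ALU=2 MUL=1 MEM=1 BR=1, R=2, W=0
[3] BR needs rd=2 wr=0: ok; after: ALU=2 MUL=1 MEM=1 BR=0, R=0, W=0
[4] ALU needs rd=2 wr=1: RD_PORT; after: ALU=2 MUL=1 MEM=1 BR=0, R=0, W=0
[5] BR needs rd=2 wr=0: FU; after: ALU=2 MUL=1 MEM=1 BR=0, R=0, W=0
[6] ALU needs rd=2 wr=1: RD_PORT; after: ALU=2 MUL=1 MEM=1 BR=0, R=0, W=0
[7] ALU needs rd=2 wr=1: RD_PORT; after: ALU=2 MUL=1 MEM=1 BR=0, R=0, W=0

reason(slot 4) = RD_PORT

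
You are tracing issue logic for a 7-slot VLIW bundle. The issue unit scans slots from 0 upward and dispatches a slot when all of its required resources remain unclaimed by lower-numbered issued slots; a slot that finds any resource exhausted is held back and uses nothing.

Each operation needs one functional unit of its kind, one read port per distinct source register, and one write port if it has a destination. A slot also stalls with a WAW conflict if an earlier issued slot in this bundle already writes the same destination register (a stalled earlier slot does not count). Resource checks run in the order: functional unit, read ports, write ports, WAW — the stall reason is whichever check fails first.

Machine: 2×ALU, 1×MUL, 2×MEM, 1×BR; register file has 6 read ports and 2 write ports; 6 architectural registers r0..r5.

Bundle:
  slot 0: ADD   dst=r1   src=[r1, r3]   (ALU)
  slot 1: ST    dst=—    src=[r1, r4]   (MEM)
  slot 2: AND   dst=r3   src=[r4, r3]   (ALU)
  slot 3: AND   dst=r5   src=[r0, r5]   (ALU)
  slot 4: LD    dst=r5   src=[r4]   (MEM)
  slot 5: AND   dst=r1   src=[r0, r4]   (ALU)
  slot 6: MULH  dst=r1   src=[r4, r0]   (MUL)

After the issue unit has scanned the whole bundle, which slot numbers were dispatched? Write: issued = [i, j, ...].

issued = [0, 1, 2]

(0) want 1×ALU +2rd +1wr — yes → AL1|MU1|ME2|BR1|rd4|wr1
(1) want 1×MEM +2rd +0wr — yes → AL1|MU1|ME1|BR1|rd2|wr1
(2) want 1×ALU +2rd +1wr — yes → AL0|MU1|ME1|BR1|rd0|wr0
(3) want 1×ALU +2rd +1wr — FU → AL0|MU1|ME1|BR1|rd0|wr0
(4) want 1×MEM +1rd +1wr — RD_PORT → AL0|MU1|ME1|BR1|rd0|wr0
(5) want 1×ALU +2rd +1wr — FU → AL0|MU1|ME1|BR1|rd0|wr0
(6) want 1×MUL +2rd +1wr — RD_PORT → AL0|MU1|ME1|BR1|rd0|wr0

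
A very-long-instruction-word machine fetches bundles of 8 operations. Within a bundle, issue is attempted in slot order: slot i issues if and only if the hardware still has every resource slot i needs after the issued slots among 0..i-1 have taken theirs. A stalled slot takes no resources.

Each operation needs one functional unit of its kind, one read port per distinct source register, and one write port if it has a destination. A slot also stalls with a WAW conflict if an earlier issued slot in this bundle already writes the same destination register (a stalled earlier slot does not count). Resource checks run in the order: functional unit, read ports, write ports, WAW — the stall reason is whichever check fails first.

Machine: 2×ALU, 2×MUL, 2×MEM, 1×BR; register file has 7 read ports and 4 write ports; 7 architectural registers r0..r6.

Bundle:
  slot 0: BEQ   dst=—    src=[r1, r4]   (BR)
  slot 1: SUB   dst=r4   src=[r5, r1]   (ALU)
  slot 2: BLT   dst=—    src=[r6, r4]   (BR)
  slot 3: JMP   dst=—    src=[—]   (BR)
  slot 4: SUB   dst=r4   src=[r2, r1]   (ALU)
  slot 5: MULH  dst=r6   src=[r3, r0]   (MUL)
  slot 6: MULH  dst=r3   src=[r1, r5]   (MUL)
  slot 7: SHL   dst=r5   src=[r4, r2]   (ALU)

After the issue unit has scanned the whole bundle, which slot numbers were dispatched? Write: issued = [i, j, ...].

(0) want 1×BR +2rd +0wr — yes → AL2|MU2|ME2|BR0|rd5|wr4
(1) want 1×ALU +2rd +1wr — yes → AL1|MU2|ME2|BR0|rd3|wr3
(2) want 1×BR +2rd +0wr — FU → AL1|MU2|ME2|BR0|rd3|wr3
(3) want 1×BR +0rd +0wr — FU → AL1|MU2|ME2|BR0|rd3|wr3
(4) want 1×ALU +2rd +1wr — WAW → AL1|MU2|ME2|BR0|rd3|wr3
(5) want 1×MUL +2rd +1wr — yes → AL1|MU1|ME2|BR0|rd1|wr2
(6) want 1×MUL +2rd +1wr — RD_PORT → AL1|MU1|ME2|BR0|rd1|wr2
(7) want 1×ALU +2rd +1wr — RD_PORT → AL1|MU1|ME2|BR0|rd1|wr2

issued = [0, 1, 5]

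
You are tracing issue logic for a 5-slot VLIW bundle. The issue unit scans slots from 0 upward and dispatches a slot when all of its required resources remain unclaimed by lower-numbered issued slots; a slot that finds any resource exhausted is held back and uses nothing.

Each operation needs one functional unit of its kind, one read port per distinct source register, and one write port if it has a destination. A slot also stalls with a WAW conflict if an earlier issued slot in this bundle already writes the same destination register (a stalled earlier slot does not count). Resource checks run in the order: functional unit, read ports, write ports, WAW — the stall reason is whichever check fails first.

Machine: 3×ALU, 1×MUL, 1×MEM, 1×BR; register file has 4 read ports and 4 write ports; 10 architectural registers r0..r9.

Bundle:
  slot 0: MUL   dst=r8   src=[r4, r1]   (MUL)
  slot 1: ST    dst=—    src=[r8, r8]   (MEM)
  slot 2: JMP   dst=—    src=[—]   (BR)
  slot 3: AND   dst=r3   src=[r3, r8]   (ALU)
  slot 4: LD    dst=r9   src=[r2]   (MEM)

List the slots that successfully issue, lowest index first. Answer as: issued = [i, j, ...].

#0 MUL src=r4,r1 dispatched  <A:3 Mu:0 Ld:1 B:1 rd:2 wr:3>
#1 MEM src=r8,r8 dispatched  <A:3 Mu:0 Ld:0 B:1 rd:1 wr:3>
#2 BR src=- dispatched  <A:3 Mu:0 Ld:0 B:0 rd:1 wr:3>
#3 ALU src=r3,r8 held:RD_PORT  <A:3 Mu:0 Ld:0 B:0 rd:1 wr:3>
#4 MEM src=r2 held:FU  <A:3 Mu:0 Ld:0 B:0 rd:1 wr:3>

issued = [0, 1, 2]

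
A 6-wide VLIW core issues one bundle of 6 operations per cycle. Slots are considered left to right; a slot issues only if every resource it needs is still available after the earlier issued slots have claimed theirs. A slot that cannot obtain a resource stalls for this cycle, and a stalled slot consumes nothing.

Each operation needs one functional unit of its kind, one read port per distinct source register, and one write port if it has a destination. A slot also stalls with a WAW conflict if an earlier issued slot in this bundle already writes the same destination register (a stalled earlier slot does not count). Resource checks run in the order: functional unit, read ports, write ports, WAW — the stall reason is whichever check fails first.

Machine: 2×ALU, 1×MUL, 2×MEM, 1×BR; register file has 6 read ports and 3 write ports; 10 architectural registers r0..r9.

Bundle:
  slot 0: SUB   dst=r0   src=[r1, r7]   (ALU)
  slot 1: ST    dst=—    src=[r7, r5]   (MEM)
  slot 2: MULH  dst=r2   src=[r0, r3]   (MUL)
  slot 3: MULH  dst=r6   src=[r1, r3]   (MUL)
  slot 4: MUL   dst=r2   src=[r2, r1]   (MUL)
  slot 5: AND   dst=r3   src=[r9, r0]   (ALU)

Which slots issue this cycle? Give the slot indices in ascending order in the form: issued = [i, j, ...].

#0 ALU src=r1,r7 dispatched  <A:1 Mu:1 Ld:2 B:1 rd:4 wr:2>
#1 MEM src=r7,r5 dispatched  <A:1 Mu:1 Ld:1 B:1 rd:2 wr:2>
#2 MUL src=r0,r3 dispatched  <A:1 Mu:0 Ld:1 B:1 rd:0 wr:1>
#3 MUL src=r1,r3 held:FU  <A:1 Mu:0 Ld:1 B:1 rd:0 wr:1>
#4 MUL src=r2,r1 held:FU  <A:1 Mu:0 Ld:1 B:1 rd:0 wr:1>
#5 ALU src=r9,r0 held:RD_PORT  <A:1 Mu:0 Ld:1 B:1 rd:0 wr:1>

issued = [0, 1, 2]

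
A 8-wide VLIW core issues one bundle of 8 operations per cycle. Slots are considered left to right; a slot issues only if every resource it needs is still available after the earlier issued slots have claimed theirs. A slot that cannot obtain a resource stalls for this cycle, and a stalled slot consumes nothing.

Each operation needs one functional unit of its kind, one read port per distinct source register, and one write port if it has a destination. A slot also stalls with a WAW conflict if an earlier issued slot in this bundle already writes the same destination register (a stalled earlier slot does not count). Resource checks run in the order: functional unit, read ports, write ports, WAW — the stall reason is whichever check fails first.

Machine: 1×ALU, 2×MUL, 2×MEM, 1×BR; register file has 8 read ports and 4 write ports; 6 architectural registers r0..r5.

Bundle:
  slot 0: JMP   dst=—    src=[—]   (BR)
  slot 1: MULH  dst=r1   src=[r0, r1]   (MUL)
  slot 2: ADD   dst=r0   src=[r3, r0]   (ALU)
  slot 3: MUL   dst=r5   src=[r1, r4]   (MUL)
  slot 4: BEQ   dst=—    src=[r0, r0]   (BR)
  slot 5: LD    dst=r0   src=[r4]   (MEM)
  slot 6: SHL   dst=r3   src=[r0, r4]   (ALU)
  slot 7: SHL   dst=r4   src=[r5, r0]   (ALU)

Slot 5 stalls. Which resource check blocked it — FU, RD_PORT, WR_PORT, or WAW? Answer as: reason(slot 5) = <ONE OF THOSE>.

(0) want 1×BR +0rd +0wr — yes → AL1|MU2|ME2|BR0|rd8|wr4
(1) want 1×MUL +2rd +1wr — yes → AL1|MU1|ME2|BR0|rd6|wr3
(2) want 1×ALU +2rd +1wr — yes → AL0|MU1|ME2|BR0|rd4|wr2
(3) want 1×MUL +2rd +1wr — yes → AL0|MU0|ME2|BR0|rd2|wr1
(4) want 1×BR +1rd +0wr — FU → AL0|MU0|ME2|BR0|rd2|wr1
(5) want 1×MEM +1rd +1wr — WAW → AL0|MU0|ME2|BR0|rd2|wr1
(6) want 1×ALU +2rd +1wr — FU → AL0|MU0|ME2|BR0|rd2|wr1
(7) want 1×ALU +2rd +1wr — FU → AL0|MU0|ME2|BR0|rd2|wr1

reason(slot 5) = WAW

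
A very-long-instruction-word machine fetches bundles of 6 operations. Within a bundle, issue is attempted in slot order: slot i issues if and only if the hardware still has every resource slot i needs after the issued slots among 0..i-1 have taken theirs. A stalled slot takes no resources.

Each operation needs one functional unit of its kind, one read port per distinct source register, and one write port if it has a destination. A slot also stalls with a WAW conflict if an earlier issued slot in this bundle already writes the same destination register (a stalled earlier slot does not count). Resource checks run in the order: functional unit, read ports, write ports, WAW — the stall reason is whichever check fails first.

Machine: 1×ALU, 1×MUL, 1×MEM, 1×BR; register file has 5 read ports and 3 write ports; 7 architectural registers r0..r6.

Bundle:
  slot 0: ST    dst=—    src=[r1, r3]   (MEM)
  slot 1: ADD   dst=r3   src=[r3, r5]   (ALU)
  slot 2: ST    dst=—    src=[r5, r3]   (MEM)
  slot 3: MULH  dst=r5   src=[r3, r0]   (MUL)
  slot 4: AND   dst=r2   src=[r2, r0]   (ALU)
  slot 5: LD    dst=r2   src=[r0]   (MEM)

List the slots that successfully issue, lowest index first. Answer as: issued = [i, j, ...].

slot 0 (MEM): ISSUE — free A1,Mu1,Ld0,B1 rp3 wp3
slot 1 (ALU): ISSUE — free A0,Mu1,Ld0,B1 rp1 wp2
slot 2 (MEM): stall FU — free A0,Mu1,Ld0,B1 rp1 wp2
slot 3 (MUL): stall RD_PORT — free A0,Mu1,Ld0,B1 rp1 wp2
slot 4 (ALU): stall FU — free A0,Mu1,Ld0,B1 rp1 wp2
slot 5 (MEM): stall FU — free A0,Mu1,Ld0,B1 rp1 wp2

issued = [0, 1]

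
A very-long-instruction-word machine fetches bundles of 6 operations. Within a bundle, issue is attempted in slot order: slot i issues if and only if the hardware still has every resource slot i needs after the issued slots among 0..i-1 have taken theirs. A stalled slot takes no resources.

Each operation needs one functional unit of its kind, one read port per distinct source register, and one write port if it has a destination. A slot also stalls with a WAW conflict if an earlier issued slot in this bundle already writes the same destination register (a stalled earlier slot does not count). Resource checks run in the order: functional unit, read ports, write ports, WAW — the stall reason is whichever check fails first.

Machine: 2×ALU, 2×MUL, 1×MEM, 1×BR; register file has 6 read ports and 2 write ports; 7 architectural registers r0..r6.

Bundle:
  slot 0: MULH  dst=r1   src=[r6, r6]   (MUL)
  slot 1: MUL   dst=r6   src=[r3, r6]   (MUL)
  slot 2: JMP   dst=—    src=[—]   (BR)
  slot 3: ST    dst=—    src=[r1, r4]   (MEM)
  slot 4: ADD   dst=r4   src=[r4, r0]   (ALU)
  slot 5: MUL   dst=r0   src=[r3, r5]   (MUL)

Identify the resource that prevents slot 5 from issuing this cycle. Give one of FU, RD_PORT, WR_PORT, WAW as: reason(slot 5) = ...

slot 0 (MUL): ISSUE — free A2,Mu1,Ld1,B1 rp5 wp1
slot 1 (MUL): ISSUE — free A2,Mu0,Ld1,B1 rp3 wp0
slot 2 (BR): ISSUE — free A2,Mu0,Ld1,B0 rp3 wp0
slot 3 (MEM): ISSUE — free A2,Mu0,Ld0,B0 rp1 wp0
slot 4 (ALU): stall RD_PORT — free A2,Mu0,Ld0,B0 rp1 wp0
slot 5 (MUL): stall FU — free A2,Mu0,Ld0,B0 rp1 wp0

reason(slot 5) = FU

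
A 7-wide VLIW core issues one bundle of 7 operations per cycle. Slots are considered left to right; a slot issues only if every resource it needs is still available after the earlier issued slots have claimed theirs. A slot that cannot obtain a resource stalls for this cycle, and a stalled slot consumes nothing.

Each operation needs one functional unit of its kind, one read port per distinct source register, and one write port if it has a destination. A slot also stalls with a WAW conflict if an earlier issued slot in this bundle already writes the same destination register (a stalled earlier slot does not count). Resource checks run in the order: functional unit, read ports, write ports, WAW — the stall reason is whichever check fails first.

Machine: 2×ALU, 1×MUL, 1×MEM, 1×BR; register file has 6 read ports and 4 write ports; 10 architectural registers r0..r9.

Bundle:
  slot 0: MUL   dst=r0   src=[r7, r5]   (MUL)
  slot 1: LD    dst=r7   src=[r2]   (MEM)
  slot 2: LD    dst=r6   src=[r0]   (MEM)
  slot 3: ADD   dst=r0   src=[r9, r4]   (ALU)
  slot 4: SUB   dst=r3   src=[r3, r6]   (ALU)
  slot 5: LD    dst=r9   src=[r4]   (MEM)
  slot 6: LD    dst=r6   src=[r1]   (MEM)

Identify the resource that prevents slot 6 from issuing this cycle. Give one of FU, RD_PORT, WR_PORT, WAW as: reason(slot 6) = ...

reason(slot 6) = FU

  0. MUL→r0 ⇒ go  {2A/0Mu/1Ld/1B | 4r 3w}
  1. MEM→r7 ⇒ go  {2A/0Mu/0Ld/1B | 3r 2w}
  2. MEM→r6 ⇒ no(FU)  {2A/0Mu/0Ld/1B | 3r 2w}
  3. ALU→r0 ⇒ no(WAW)  {2A/0Mu/0Ld/1B | 3r 2w}
  4. ALU→r3 ⇒ go  {1A/0Mu/0Ld/1B | 1r 1w}
  5. MEM→r9 ⇒ no(FU)  {1A/0Mu/0Ld/1B | 1r 1w}
  6. MEM→r6 ⇒ no(FU)  {1A/0Mu/0Ld/1B | 1r 1w}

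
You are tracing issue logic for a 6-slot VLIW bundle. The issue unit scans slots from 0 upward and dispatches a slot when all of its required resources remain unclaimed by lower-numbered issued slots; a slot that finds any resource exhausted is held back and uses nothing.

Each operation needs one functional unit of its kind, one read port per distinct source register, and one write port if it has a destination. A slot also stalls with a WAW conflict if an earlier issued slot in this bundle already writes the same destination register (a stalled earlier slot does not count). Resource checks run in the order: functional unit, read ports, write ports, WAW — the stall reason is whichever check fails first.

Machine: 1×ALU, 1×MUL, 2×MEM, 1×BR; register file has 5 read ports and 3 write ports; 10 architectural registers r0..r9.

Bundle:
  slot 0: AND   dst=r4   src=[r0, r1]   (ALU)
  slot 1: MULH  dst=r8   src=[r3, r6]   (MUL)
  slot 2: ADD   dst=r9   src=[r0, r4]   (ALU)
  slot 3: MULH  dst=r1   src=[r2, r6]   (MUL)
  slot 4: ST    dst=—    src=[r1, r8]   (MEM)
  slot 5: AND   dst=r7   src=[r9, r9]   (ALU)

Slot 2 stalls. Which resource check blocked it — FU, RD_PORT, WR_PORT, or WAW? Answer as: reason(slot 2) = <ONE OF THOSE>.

#0 ALU src=r0,r1 dispatched  <A:0 Mu:1 Ld:2 B:1 rd:3 wr:2>
#1 MUL src=r3,r6 dispatched  <A:0 Mu:0 Ld:2 B:1 rd:1 wr:1>
#2 ALU src=r0,r4 held:FU  <A:0 Mu:0 Ld:2 B:1 rd:1 wr:1>
#3 MUL src=r2,r6 held:FU  <A:0 Mu:0 Ld:2 B:1 rd:1 wr:1>
#4 MEM src=r1,r8 held:RD_PORT  <A:0 Mu:0 Ld:2 B:1 rd:1 wr:1>
#5 ALU src=r9,r9 held:FU  <A:0 Mu:0 Ld:2 B:1 rd:1 wr:1>

reason(slot 2) = FU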